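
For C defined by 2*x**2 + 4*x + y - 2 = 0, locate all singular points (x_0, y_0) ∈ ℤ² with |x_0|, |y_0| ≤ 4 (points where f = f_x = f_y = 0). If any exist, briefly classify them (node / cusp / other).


No singular points in the scanned grid; C is smooth there.

Compute partial derivatives:
  f_x = 4*x + 4.
  f_y = 1.
f_y = 1 is a nonzero constant, so f_y never vanishes: no point (x, y) can satisfy f = f_x = f_y = 0. In particular no (x, y) ∈ {−4, ..., 4}² is singular; the curve is smooth.


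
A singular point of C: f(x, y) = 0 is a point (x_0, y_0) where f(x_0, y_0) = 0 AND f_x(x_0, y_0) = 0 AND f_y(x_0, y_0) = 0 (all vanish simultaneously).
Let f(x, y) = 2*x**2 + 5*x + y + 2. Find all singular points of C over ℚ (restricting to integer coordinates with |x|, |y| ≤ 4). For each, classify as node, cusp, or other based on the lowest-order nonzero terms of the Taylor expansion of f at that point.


No singular points in the scanned grid; C is smooth there.

Compute partial derivatives:
  f_x = 4*x + 5.
  f_y = 1.
f_y = 1 is a nonzero constant, so f_y never vanishes: no point (x, y) can satisfy f = f_x = f_y = 0. In particular no (x, y) ∈ {−4, ..., 4}² is singular; the curve is smooth.


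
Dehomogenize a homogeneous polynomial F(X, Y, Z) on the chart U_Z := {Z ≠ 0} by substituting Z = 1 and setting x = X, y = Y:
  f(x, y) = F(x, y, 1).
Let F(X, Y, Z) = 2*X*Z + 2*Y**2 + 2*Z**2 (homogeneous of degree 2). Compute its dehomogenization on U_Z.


f(x, y) = 2*x + 2*y**2 + 2

On U_Z we set Z = 1. Each monomial c·X^i·Y^j·Z^k in F becomes c·x^i·y^j·1^k = c·x^i·y^j.
Substituting Z = 1: F(X, Y, 1) = 2*x + 2*y**2 + 2.
Note: deg(f) ≤ deg(F) = 2; strict inequality happens when F is divisible by Z (lost terms).


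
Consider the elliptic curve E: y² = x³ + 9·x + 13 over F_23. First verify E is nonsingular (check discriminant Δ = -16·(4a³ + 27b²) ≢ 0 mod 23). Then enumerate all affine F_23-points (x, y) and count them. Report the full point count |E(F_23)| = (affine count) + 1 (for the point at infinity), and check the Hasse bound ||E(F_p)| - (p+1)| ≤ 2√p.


Affine points = {(0, 6), (0, 17), (1, 0), (2, 4), (2, 19), (9, 8), (9, 15), (12, 3), (12, 20), (13, 2), (13, 21), (14, 10), (14, 13), (15, 2), (15, 21), (18, 2), (18, 21), (22, 7), (22, 16)}; affine count = 19; |E(F_23)| = 20.

Discriminant check: Δ ∝ 4a³ + 27b² = 4·9³ + 27·13² = 4·729 + 27·169 ≡ 4 (mod 23). Nonzero ⇒ E is nonsingular.
For each x ∈ F_23, compute rhs = x³ + 9·x + 13 mod 23, then count y ∈ F_23 with y² ≡ rhs.
  x = 0: rhs = 13, matching y values: 6, 17 (2 points).
  x = 1: rhs = 0, matching y values: 0 (1 points).
  x = 2: rhs = 16, matching y values: 4, 19 (2 points).
  x = 3: rhs = 21, matching y values: none (0 points).
  x = 4: rhs = 21, matching y values: none (0 points).
  x = 5: rhs = 22, matching y values: none (0 points).
  x = 6: rhs = 7, matching y values: none (0 points).
  x = 7: rhs = 5, matching y values: none (0 points).
  x = 8: rhs = 22, matching y values: none (0 points).
  x = 9: rhs = 18, matching y values: 8, 15 (2 points).
  x = 10: rhs = 22, matching y values: none (0 points).
  x = 11: rhs = 17, matching y values: none (0 points).
  x = 12: rhs = 9, matching y values: 3, 20 (2 points).
  x = 13: rhs = 4, matching y values: 2, 21 (2 points).
  x = 14: rhs = 8, matching y values: 10, 13 (2 points).
  x = 15: rhs = 4, matching y values: 2, 21 (2 points).
  x = 16: rhs = 21, matching y values: none (0 points).
  x = 17: rhs = 19, matching y values: none (0 points).
  x = 18: rhs = 4, matching y values: 2, 21 (2 points).
  x = 19: rhs = 5, matching y values: none (0 points).
  x = 20: rhs = 5, matching y values: none (0 points).
  x = 21: rhs = 10, matching y values: none (0 points).
  x = 22: rhs = 3, matching y values: 7, 16 (2 points).
Total affine count: 19.
Full point count |E(F_23)| = 19 + 1 = 20.
Hasse bound: |20 − (23+1)| = |-4| = 4 ≤ 2√23 ≈ 9.5917 ✓.


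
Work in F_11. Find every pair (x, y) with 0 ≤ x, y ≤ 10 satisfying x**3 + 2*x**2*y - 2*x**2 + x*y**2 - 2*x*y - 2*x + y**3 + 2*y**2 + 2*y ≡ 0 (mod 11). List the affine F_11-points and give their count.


Affine F_11-points: {(0, 0), (2, 3), (4, 5), (5, 7), (6, 0), (6, 4), (6, 10), (7, 0), (7, 6), (7, 7), (8, 6), (9, 7)}; count = 12.

For each of the 121 pairs (x, y) ∈ F_11², evaluate f(x, y) mod 11. Record the zeros.
  x = 0: [0↦0, 1↦5, 2↦9, 3↦7, 4↦5, 5↦9, 6↦3, 7↦4, 8↦7, 9↦7, 10↦10]  zeros at y ∈ {0}
  x = 1: [0↦8, 1↦3, 2↦10, 3↦2, 4↦7, 5↦9, 6↦3, 7↦6, 8↦2, 9↦8, 10↦8]  zeros at y ∈ ∅
  x = 2: [0↦7, 1↦7, 2↦10, 3↦0, 4↦5, 5↦9, 6↦7, 7↦5, 8↦9, 9↦3, 10↦4]  zeros at y ∈ {3}
  x = 3: [0↦3, 1↦1, 2↦4, 3↦7, 4↦5, 5↦4, 6↦10, 7↦7, 8↦1, 9↦9, 10↦4]  zeros at y ∈ ∅
  x = 4: [0↦2, 1↦2, 2↦9, 3↦7, 4↦2, 5↦0, 6↦7, 7↦7, 8↦6, 9↦10, 10↦3]  zeros at y ∈ {5}
  x = 5: [0↦10, 1↦5, 2↦9, 3↦6, 4↦2, 5↦3, 6↦4, 7↦0, 8↦8, 9↦1, 10↦7]  zeros at y ∈ {7}
  x = 6: [0↦0, 1↦5, 2↦10, 3↦10, 4↦0, 5↦8, 6↦7, 7↦3, 8↦2, 9↦10, 10↦0]  zeros at y ∈ {0, 4, 10}
  x = 7: [0↦0, 1↦8, 2↦7, 3↦3, 4↦2, 5↦10, 6↦0, 7↦0, 8↦5, 9↦10, 10↦10]  zeros at y ∈ {0, 6, 7}
  x = 8: [0↦5, 1↦9, 2↦6, 3↦2, 4↦3, 5↦4, 6↦0, 7↦8, 8↦1, 9↦7, 10↦10]  zeros at y ∈ {6}
  x = 9: [0↦10, 1↦3, 2↦2, 3↦2, 4↦9, 5↦7, 6↦2, 7↦0, 8↦7, 9↦7, 10↦6]  zeros at y ∈ {7}
  x = 10: [0↦10, 1↦7, 2↦1, 3↦9, 4↦4, 5↦3, 6↦1, 7↦4, 8↦7, 9↦5, 10↦4]  zeros at y ∈ ∅
Collecting zeros: affine points = {(0, 0), (2, 3), (4, 5), (5, 7), (6, 0), (6, 4), (6, 10), (7, 0), (7, 6), (7, 7), (8, 6), (9, 7)}.
Total count |C(F_11)_aff| = 12.


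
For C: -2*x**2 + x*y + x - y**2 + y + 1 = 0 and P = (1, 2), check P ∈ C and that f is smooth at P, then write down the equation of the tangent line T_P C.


Tangent line at P: -x - 2*y + 5 = 0.

Step 1: f(1, 2) = 0, so P lies on C.
Step 2: partial derivatives
  f_x(x, y) = -4*x + y + 1, f_y(x, y) = x - 2*y + 1.
  f_x(P) = -1, f_y(P) = -2 (gradient nonzero, so P is smooth).
Step 3: tangent line at P: -1·(x − 1) + -2·(y − 2) = 0.
Expanding: -x - 2*y + 5 = 0.


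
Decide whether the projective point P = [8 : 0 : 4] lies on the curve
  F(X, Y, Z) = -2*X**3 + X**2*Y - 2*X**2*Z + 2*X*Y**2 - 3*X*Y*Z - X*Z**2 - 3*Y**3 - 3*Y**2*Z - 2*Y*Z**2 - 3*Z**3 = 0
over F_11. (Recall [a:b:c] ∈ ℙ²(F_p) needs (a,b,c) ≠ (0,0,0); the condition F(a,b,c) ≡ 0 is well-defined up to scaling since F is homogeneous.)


F(8,0,4) ≡ 3 (mod 11); P is NOT on the curve.

Evaluate F(8, 0, 4) term-by-term (mod 11).
  -2*X**3 ↦ -2·512·1·1 = -1024
  X**2*Y ↦ 1·64·0·1 = 0
  -2*X**2*Z ↦ -2·64·1·4 = -512
  2*X*Y**2 ↦ 2·8·0·1 = 0
  -3*X*Y*Z ↦ -3·8·0·4 = 0
  -X*Z**2 ↦ -1·8·1·16 = -128
  -3*Y**3 ↦ -3·1·0·1 = 0
  -3*Y**2*Z ↦ -3·1·0·4 = 0
  -2*Y*Z**2 ↦ -2·1·0·16 = 0
  -3*Z**3 ↦ -3·1·1·64 = -192
Sum: F(8, 0, 4) = (-1024) + (0) + (-512) + (0) + (0) + (-128) + (0) + (0) + (0) + (-192) = -1856.
Reducing mod 11: -1856 ≡ 3 (mod 11).
Since F(a, b, c) ≡ 3 ≠ 0 (mod 11), P does NOT lie on the curve.


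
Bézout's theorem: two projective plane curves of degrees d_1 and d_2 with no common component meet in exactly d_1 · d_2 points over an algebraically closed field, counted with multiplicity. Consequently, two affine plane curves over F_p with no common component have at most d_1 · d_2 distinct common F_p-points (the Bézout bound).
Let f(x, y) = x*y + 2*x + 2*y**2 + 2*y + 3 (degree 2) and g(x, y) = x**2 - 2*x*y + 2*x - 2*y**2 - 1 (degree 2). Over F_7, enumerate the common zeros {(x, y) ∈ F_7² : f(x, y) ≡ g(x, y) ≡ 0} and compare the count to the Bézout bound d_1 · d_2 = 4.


Common zeros: {(2, 0), (2, 5), (6, 5)}; count = 3; Bézout bound = 4.

deg(f) = 2, deg(g) = 2, so Bézout bound = 4.
Scan x ∈ F_7. For each x, list the y ∈ F_7 with f(x, y) ≡ 0 and those with g(x, y) ≡ 0 (mod 7); the common zeros in that column are the intersection.
  x = 0: f ≡ 0 at y ∈ {1, 5}; g ≡ 0 at y ∈ ∅; common: ∅.
  x = 1: f ≡ 0 at y ∈ {4, 5}; g ≡ 0 at y ∈ ∅; common: ∅.
  x = 2: f ≡ 0 at y ∈ {0, 5}; g ≡ 0 at y ∈ {0, 5}; common: {0, 5}.
  x = 3: f ≡ 0 at y ∈ {3, 5}; g ≡ 0 at y ∈ {0, 4}; common: ∅.
  x = 4: f ≡ 0 at y ∈ {5, 6}; g ≡ 0 at y ∈ ∅; common: ∅.
  x = 5: f ≡ 0 at y ∈ {2, 5}; g ≡ 0 at y ∈ {3, 6}; common: ∅.
  x = 6: f ≡ 0 at y ∈ {5}; g ≡ 0 at y ∈ {3, 5}; common: {5}.
Collecting: common zeros = {(2, 0), (2, 5), (6, 5)}, so the count is 3.
Comparison with the Bézout bound: 3 ≤ 4 = deg(f)·deg(g), as expected for curves with no common component (the affine F_7-count falls short of the bound because intersections may lie at infinity, over extension fields, or carry multiplicity).


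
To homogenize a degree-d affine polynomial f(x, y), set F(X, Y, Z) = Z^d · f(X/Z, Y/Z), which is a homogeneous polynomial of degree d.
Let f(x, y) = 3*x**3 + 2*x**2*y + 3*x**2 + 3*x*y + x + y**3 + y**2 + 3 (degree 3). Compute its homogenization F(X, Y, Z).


F(X, Y, Z) = 3*X**3 + 2*X**2*Y + 3*X**2*Z + 3*X*Y*Z + X*Z**2 + Y**3 + Y**2*Z + 3*Z**3

deg(f) = 3.
Substitute x = X/Z, y = Y/Z into f, then multiply by Z^3.
  monomial 3·x^3·y^0 ↦ 3·X^3·Y^0·Z^0.
  monomial 2·x^2·y^1 ↦ 2·X^2·Y^1·Z^0.
  monomial 3·x^2·y^0 ↦ 3·X^2·Y^0·Z^1.
  monomial 3·x^1·y^1 ↦ 3·X^1·Y^1·Z^1.
  monomial 1·x^1·y^0 ↦ 1·X^1·Y^0·Z^2.
  monomial 1·x^0·y^3 ↦ 1·X^0·Y^3·Z^0.
  monomial 1·x^0·y^2 ↦ 1·X^0·Y^2·Z^1.
  monomial 3·x^0·y^0 ↦ 3·X^0·Y^0·Z^3.
Collecting: F(X, Y, Z) = 3*X**3 + 2*X**2*Y + 3*X**2*Z + 3*X*Y*Z + X*Z**2 + Y**3 + Y**2*Z + 3*Z**3.


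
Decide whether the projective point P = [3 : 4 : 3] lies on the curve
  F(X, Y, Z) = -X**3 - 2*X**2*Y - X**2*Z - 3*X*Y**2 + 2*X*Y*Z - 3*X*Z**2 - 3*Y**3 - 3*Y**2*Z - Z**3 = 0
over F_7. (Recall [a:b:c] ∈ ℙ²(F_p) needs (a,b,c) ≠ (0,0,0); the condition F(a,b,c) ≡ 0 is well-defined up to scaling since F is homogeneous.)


F(3,4,3) ≡ 2 (mod 7); P is NOT on the curve.

Evaluate F(3, 4, 3) term-by-term (mod 7).
  -X**3 ↦ -1·27·1·1 = -27
  -2*X**2*Y ↦ -2·9·4·1 = -72
  -X**2*Z ↦ -1·9·1·3 = -27
  -3*X*Y**2 ↦ -3·3·16·1 = -144
  2*X*Y*Z ↦ 2·3·4·3 = 72
  -3*X*Z**2 ↦ -3·3·1·9 = -81
  -3*Y**3 ↦ -3·1·64·1 = -192
  -3*Y**2*Z ↦ -3·1·16·3 = -144
  -Z**3 ↦ -1·1·1·27 = -27
Sum: F(3, 4, 3) = (-27) + (-72) + (-27) + (-144) + (72) + (-81) + (-192) + (-144) + (-27) = -642.
Reducing mod 7: -642 ≡ 2 (mod 7).
Since F(a, b, c) ≡ 2 ≠ 0 (mod 7), P does NOT lie on the curve.


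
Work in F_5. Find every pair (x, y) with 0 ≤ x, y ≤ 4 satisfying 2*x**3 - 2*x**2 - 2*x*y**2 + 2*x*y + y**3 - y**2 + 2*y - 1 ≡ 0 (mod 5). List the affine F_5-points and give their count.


Affine F_5-points: {(0, 4), (2, 4), (3, 0), (4, 0), (4, 4)}; count = 5.

For each of the 25 pairs (x, y) ∈ F_5², evaluate f(x, y) mod 5. Record the zeros.
  x = 0: [0↦4, 1↦1, 2↦2, 3↦3, 4↦0]  zeros at y ∈ {4}
  x = 1: [0↦4, 1↦1, 2↦3, 3↦1, 4↦1]  zeros at y ∈ ∅
  x = 2: [0↦2, 1↦4, 2↦2, 3↦2, 4↦0]  zeros at y ∈ {4}
  x = 3: [0↦0, 1↦2, 2↦1, 3↦3, 4↦4]  zeros at y ∈ {0}
  x = 4: [0↦0, 1↦2, 2↦2, 3↦1, 4↦0]  zeros at y ∈ {0, 4}
Collecting zeros: affine points = {(0, 4), (2, 4), (3, 0), (4, 0), (4, 4)}.
Total count |C(F_5)_aff| = 5.


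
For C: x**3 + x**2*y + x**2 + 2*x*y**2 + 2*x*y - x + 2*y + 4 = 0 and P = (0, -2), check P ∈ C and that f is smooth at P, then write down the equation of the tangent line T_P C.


Tangent line at P: 3*x + 2*y + 4 = 0.

Step 1: f(0, -2) = 0, so P lies on C.
Step 2: partial derivatives
  f_x(x, y) = 3*x**2 + 2*x*y + 2*x + 2*y**2 + 2*y - 1, f_y(x, y) = x**2 + 4*x*y + 2*x + 2.
  f_x(P) = 3, f_y(P) = 2 (gradient nonzero, so P is smooth).
Step 3: tangent line at P: 3·(x − 0) + 2·(y − -2) = 0.
Expanding: 3*x + 2*y + 4 = 0.


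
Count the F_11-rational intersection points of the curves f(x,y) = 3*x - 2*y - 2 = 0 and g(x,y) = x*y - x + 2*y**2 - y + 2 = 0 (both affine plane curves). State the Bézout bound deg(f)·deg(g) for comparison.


Common zeros: ∅; count = 0; Bézout bound = 2.

deg(f) = 1, deg(g) = 2, so Bézout bound = 2.
Scan x ∈ F_11. For each x, list the y ∈ F_11 with f(x, y) ≡ 0 and those with g(x, y) ≡ 0 (mod 11); the common zeros in that column are the intersection.
  x = 0: f ≡ 0 at y ∈ {10}; g ≡ 0 at y ∈ ∅; common: ∅.
  x = 1: f ≡ 0 at y ∈ {6}; g ≡ 0 at y ∈ {4, 7}; common: ∅.
  x = 2: f ≡ 0 at y ∈ {2}; g ≡ 0 at y ∈ {0, 5}; common: ∅.
  x = 3: f ≡ 0 at y ∈ {9}; g ≡ 0 at y ∈ {2, 8}; common: ∅.
  x = 4: f ≡ 0 at y ∈ {5}; g ≡ 0 at y ∈ {6, 9}; common: ∅.
  x = 5: f ≡ 0 at y ∈ {1}; g ≡ 0 at y ∈ ∅; common: ∅.
  x = 6: f ≡ 0 at y ∈ {8}; g ≡ 0 at y ∈ ∅; common: ∅.
  x = 7: f ≡ 0 at y ∈ {4}; g ≡ 0 at y ∈ ∅; common: ∅.
  x = 8: f ≡ 0 at y ∈ {0}; g ≡ 0 at y ∈ {3, 10}; common: ∅.
  x = 9: f ≡ 0 at y ∈ {7}; g ≡ 0 at y ∈ ∅; common: ∅.
  x = 10: f ≡ 0 at y ∈ {3}; g ≡ 0 at y ∈ ∅; common: ∅.
Collecting: common zeros = ∅, so the count is 0.
Comparison with the Bézout bound: 0 ≤ 2 = deg(f)·deg(g), as expected for curves with no common component (the affine F_11-count falls short of the bound because intersections may lie at infinity, over extension fields, or carry multiplicity).


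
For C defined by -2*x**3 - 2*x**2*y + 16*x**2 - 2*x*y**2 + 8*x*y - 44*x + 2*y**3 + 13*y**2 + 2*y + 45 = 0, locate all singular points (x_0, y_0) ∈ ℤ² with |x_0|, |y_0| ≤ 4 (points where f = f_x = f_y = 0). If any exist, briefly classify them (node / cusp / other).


Singular points: {(3, -1)}; classification: cusp.

Compute partial derivatives:
  f_x = -6*x**2 - 4*x*y + 32*x - 2*y**2 + 8*y - 44.
  f_y = -2*x**2 - 4*x*y + 8*x + 6*y**2 + 26*y + 2.
Scan x_0 ∈ {−4, ..., 4}. For each x_0, f_y(x_0, y) is a polynomial in y; find its integer roots y ∈ {−4, ..., 4}, then test f_x and f at those candidates.
  x = -4: f_y(-4, y) = 6*y**2 + 42*y - 62; no integer root y with |y| ≤ 4.
  x = -3: f_y(-3, y) = 6*y**2 + 38*y - 40; no integer root y with |y| ≤ 4.
  x = -2: f_y(-2, y) = 6*y**2 + 34*y - 22; no integer root y with |y| ≤ 4.
  x = -1: f_y(-1, y) = 6*y**2 + 30*y - 8; no integer root y with |y| ≤ 4.
  x = 0: f_y(0, y) = 6*y**2 + 26*y + 2; no integer root y with |y| ≤ 4.
  x = 1: f_y(1, y) = 6*y**2 + 22*y + 8; no integer root y with |y| ≤ 4.
  x = 2: f_y(2, y) = 6*y**2 + 18*y + 10; no integer root y with |y| ≤ 4.
  x = 3: f_y(3, y) = 6*y**2 + 14*y + 8; vanishes at y ∈ {-1}. (3, -1): f_x = 0, f = 0 — SINGULAR.
  x = 4: f_y(4, y) = 6*y**2 + 10*y + 2; no integer root y with |y| ≤ 4.
Only singular point on the grid: (3, -1).
Classify: substitute x = 3 + u, y = -1 + v and expand: f = -2*u**3 - 2*u**2*v - 2*u*v**2 + 2*v**3 + v**2.
No constant or linear terms (consistent with a singular point). Quadratic part: v**2. Cubic part: -2*u**3 - 2*u**2*v - 2*u*v**2 + 2*v**3.
The quadratic part v**2 is a perfect square, so there is a single (double) tangent line v = 0, i.e. y = -1. Restricting the cubic part to that line (v = 0) leaves -2*u**3 ≠ 0, so f is not divisible by v and the branch is v² ≈ 2*u**3 to lowest order — this is a cusp.
Classification: cusp.


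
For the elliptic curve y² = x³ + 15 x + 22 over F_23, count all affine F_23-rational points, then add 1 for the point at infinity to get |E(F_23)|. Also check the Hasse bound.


Affine points = {(3, 5), (3, 18), (4, 10), (4, 13), (6, 11), (6, 12), (9, 9), (9, 14), (11, 0), (14, 3), (14, 20), (18, 11), (18, 12), (19, 6), (19, 17), (22, 11), (22, 12)}; affine count = 17; |E(F_23)| = 18.

Discriminant check: Δ ∝ 4a³ + 27b² = 4·15³ + 27·22² = 4·3375 + 27·484 ≡ 3 (mod 23). Nonzero ⇒ E is nonsingular.
For each x ∈ F_23, compute rhs = x³ + 15·x + 22 mod 23, then count y ∈ F_23 with y² ≡ rhs.
  x = 0: rhs = 22, matching y values: none (0 points).
  x = 1: rhs = 15, matching y values: none (0 points).
  x = 2: rhs = 14, matching y values: none (0 points).
  x = 3: rhs = 2, matching y values: 5, 18 (2 points).
  x = 4: rhs = 8, matching y values: 10, 13 (2 points).
  x = 5: rhs = 15, matching y values: none (0 points).
  x = 6: rhs = 6, matching y values: 11, 12 (2 points).
  x = 7: rhs = 10, matching y values: none (0 points).
  x = 8: rhs = 10, matching y values: none (0 points).
  x = 9: rhs = 12, matching y values: 9, 14 (2 points).
  x = 10: rhs = 22, matching y values: none (0 points).
  x = 11: rhs = 0, matching y values: 0 (1 points).
  x = 12: rhs = 21, matching y values: none (0 points).
  x = 13: rhs = 22, matching y values: none (0 points).
  x = 14: rhs = 9, matching y values: 3, 20 (2 points).
  x = 15: rhs = 11, matching y values: none (0 points).
  x = 16: rhs = 11, matching y values: none (0 points).
  x = 17: rhs = 15, matching y values: none (0 points).
  x = 18: rhs = 6, matching y values: 11, 12 (2 points).
  x = 19: rhs = 13, matching y values: 6, 17 (2 points).
  x = 20: rhs = 19, matching y values: none (0 points).
  x = 21: rhs = 7, matching y values: none (0 points).
  x = 22: rhs = 6, matching y values: 11, 12 (2 points).
Total affine count: 17.
Full point count |E(F_23)| = 17 + 1 = 18.
Hasse bound: |18 − (23+1)| = |-6| = 6 ≤ 2√23 ≈ 9.5917 ✓.


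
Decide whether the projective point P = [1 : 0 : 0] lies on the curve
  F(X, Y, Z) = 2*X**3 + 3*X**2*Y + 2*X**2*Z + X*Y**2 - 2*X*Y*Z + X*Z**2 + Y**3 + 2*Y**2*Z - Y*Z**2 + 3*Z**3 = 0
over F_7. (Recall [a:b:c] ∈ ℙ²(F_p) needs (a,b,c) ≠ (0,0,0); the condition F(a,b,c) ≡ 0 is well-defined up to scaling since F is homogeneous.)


F(1,0,0) ≡ 2 (mod 7); P is NOT on the curve.

Evaluate F(1, 0, 0) term-by-term (mod 7).
  2*X**3 ↦ 2·1·1·1 = 2
  3*X**2*Y ↦ 3·1·0·1 = 0
  2*X**2*Z ↦ 2·1·1·0 = 0
  X*Y**2 ↦ 1·1·0·1 = 0
  -2*X*Y*Z ↦ -2·1·0·0 = 0
  X*Z**2 ↦ 1·1·1·0 = 0
  Y**3 ↦ 1·1·0·1 = 0
  2*Y**2*Z ↦ 2·1·0·0 = 0
  -Y*Z**2 ↦ -1·1·0·0 = 0
  3*Z**3 ↦ 3·1·1·0 = 0
Sum: F(1, 0, 0) = (2) + (0) + (0) + (0) + (0) + (0) + (0) + (0) + (0) + (0) = 2.
Reducing mod 7: 2 ≡ 2 (mod 7).
Since F(a, b, c) ≡ 2 ≠ 0 (mod 7), P does NOT lie on the curve.


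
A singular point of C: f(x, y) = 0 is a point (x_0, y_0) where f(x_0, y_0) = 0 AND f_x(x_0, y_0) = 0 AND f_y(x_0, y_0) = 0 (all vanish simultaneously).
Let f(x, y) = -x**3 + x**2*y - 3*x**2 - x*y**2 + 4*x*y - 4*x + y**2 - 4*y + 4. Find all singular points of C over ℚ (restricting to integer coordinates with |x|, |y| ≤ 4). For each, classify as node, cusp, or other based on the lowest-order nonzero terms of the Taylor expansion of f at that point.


Singular points: {(0, 2)}; classification: node.

Compute partial derivatives:
  f_x = -3*x**2 + 2*x*y - 6*x - y**2 + 4*y - 4.
  f_y = x**2 - 2*x*y + 4*x + 2*y - 4.
Scan x_0 ∈ {−4, ..., 4}. For each x_0, f_y(x_0, y) is a polynomial in y; find its integer roots y ∈ {−4, ..., 4}, then test f_x and f at those candidates.
  x = -4: f_y(-4, y) = 10*y - 4; no integer root y with |y| ≤ 4.
  x = -3: f_y(-3, y) = 8*y - 7; no integer root y with |y| ≤ 4.
  x = -2: f_y(-2, y) = 6*y - 8; no integer root y with |y| ≤ 4.
  x = -1: f_y(-1, y) = 4*y - 7; no integer root y with |y| ≤ 4.
  x = 0: f_y(0, y) = 2*y - 4; vanishes at y ∈ {2}. (0, 2): f_x = 0, f = 0 — SINGULAR.
  x = 1: f_y(1, y) = 1; no integer root y with |y| ≤ 4.
  x = 2: f_y(2, y) = 8 - 2*y; vanishes at y ∈ {4}. (2, 4): f_x = -12 ≠ 0.
  x = 3: f_y(3, y) = 17 - 4*y; no integer root y with |y| ≤ 4.
  x = 4: f_y(4, y) = 28 - 6*y; no integer root y with |y| ≤ 4.
Only singular point on the grid: (0, 2).
Classify: substitute x = 0 + u, y = 2 + v and expand: f = -u**3 + u**2*v - u**2 - u*v**2 + v**2.
No constant or linear terms (consistent with a singular point). Quadratic part: -u**2 + v**2. Cubic part: -u**3 + u**2*v - u*v**2.
The quadratic part v**2 - u**2 = (v − u)(v + u) splits into two distinct linear factors, so there are two distinct tangent lines y − 2 = ±(x − 0) — this is a node (ordinary double point).
Classification: node.


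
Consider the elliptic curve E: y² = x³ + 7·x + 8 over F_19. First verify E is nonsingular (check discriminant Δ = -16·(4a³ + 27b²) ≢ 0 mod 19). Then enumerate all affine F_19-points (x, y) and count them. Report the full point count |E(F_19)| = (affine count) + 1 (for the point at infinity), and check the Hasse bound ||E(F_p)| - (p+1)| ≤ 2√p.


Affine points = {(1, 4), (1, 15), (2, 7), (2, 12), (4, 9), (4, 10), (5, 4), (5, 15), (6, 0), (7, 1), (7, 18), (8, 5), (8, 14), (13, 4), (13, 15), (14, 0), (15, 7), (15, 12), (16, 6), (16, 13), (17, 9), (17, 10), (18, 0)}; affine count = 23; |E(F_19)| = 24.

Discriminant check: Δ ∝ 4a³ + 27b² = 4·7³ + 27·8² = 4·343 + 27·64 ≡ 3 (mod 19). Nonzero ⇒ E is nonsingular.
For each x ∈ F_19, compute rhs = x³ + 7·x + 8 mod 19, then count y ∈ F_19 with y² ≡ rhs.
  x = 0: rhs = 8, matching y values: none (0 points).
  x = 1: rhs = 16, matching y values: 4, 15 (2 points).
  x = 2: rhs = 11, matching y values: 7, 12 (2 points).
  x = 3: rhs = 18, matching y values: none (0 points).
  x = 4: rhs = 5, matching y values: 9, 10 (2 points).
  x = 5: rhs = 16, matching y values: 4, 15 (2 points).
  x = 6: rhs = 0, matching y values: 0 (1 points).
  x = 7: rhs = 1, matching y values: 1, 18 (2 points).
  x = 8: rhs = 6, matching y values: 5, 14 (2 points).
  x = 9: rhs = 2, matching y values: none (0 points).
  x = 10: rhs = 14, matching y values: none (0 points).
  x = 11: rhs = 10, matching y values: none (0 points).
  x = 12: rhs = 15, matching y values: none (0 points).
  x = 13: rhs = 16, matching y values: 4, 15 (2 points).
  x = 14: rhs = 0, matching y values: 0 (1 points).
  x = 15: rhs = 11, matching y values: 7, 12 (2 points).
  x = 16: rhs = 17, matching y values: 6, 13 (2 points).
  x = 17: rhs = 5, matching y values: 9, 10 (2 points).
  x = 18: rhs = 0, matching y values: 0 (1 points).
Total affine count: 23.
Full point count |E(F_19)| = 23 + 1 = 24.
Hasse bound: |24 − (19+1)| = |4| = 4 ≤ 2√19 ≈ 8.7178 ✓.


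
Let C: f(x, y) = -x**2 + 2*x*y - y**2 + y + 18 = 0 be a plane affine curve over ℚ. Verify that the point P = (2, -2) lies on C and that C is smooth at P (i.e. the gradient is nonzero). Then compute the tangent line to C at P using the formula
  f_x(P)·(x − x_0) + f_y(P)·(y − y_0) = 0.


Tangent line at P: -8*x + 9*y + 34 = 0.

Step 1: f(2, -2) = 0, so P lies on C.
Step 2: partial derivatives
  f_x(x, y) = -2*x + 2*y, f_y(x, y) = 2*x - 2*y + 1.
  f_x(P) = -8, f_y(P) = 9 (gradient nonzero, so P is smooth).
Step 3: tangent line at P: -8·(x − 2) + 9·(y − -2) = 0.
Expanding: -8*x + 9*y + 34 = 0.


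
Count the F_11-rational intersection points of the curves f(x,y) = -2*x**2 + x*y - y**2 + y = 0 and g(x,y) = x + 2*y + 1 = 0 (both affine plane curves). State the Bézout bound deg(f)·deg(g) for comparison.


Common zeros: {(5, 8)}; count = 1; Bézout bound = 2.

deg(f) = 2, deg(g) = 1, so Bézout bound = 2.
Scan x ∈ F_11. For each x, list the y ∈ F_11 with f(x, y) ≡ 0 and those with g(x, y) ≡ 0 (mod 11); the common zeros in that column are the intersection.
  x = 0: f ≡ 0 at y ∈ {0, 1}; g ≡ 0 at y ∈ {5}; common: ∅.
  x = 1: f ≡ 0 at y ∈ ∅; g ≡ 0 at y ∈ {10}; common: ∅.
  x = 2: f ≡ 0 at y ∈ ∅; g ≡ 0 at y ∈ {4}; common: ∅.
  x = 3: f ≡ 0 at y ∈ ∅; g ≡ 0 at y ∈ {9}; common: ∅.
  x = 4: f ≡ 0 at y ∈ ∅; g ≡ 0 at y ∈ {3}; common: ∅.
  x = 5: f ≡ 0 at y ∈ {8, 9}; g ≡ 0 at y ∈ {8}; common: {8}.
  x = 6: f ≡ 0 at y ∈ {1, 6}; g ≡ 0 at y ∈ {2}; common: ∅.
  x = 7: f ≡ 0 at y ∈ ∅; g ≡ 0 at y ∈ {7}; common: ∅.
  x = 8: f ≡ 0 at y ∈ {3, 6}; g ≡ 0 at y ∈ {1}; common: ∅.
  x = 9: f ≡ 0 at y ∈ ∅; g ≡ 0 at y ∈ {6}; common: ∅.
  x = 10: f ≡ 0 at y ∈ {3, 8}; g ≡ 0 at y ∈ {0}; common: ∅.
Collecting: common zeros = {(5, 8)}, so the count is 1.
Comparison with the Bézout bound: 1 ≤ 2 = deg(f)·deg(g), as expected for curves with no common component (the affine F_11-count falls short of the bound because intersections may lie at infinity, over extension fields, or carry multiplicity).


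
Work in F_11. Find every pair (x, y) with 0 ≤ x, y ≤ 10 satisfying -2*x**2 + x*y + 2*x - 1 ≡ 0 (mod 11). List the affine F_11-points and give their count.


Affine F_11-points: {(1, 1), (2, 8), (3, 8), (4, 9), (5, 6), (6, 1), (7, 9), (8, 10), (9, 10), (10, 6)}; count = 10.

For each of the 121 pairs (x, y) ∈ F_11², evaluate f(x, y) mod 11. Record the zeros.
  x = 0: [0↦10, 1↦10, 2↦10, 3↦10, 4↦10, 5↦10, 6↦10, 7↦10, 8↦10, 9↦10, 10↦10]  zeros at y ∈ ∅
  x = 1: [0↦10, 1↦0, 2↦1, 3↦2, 4↦3, 5↦4, 6↦5, 7↦6, 8↦7, 9↦8, 10↦9]  zeros at y ∈ {1}
  x = 2: [0↦6, 1↦8, 2↦10, 3↦1, 4↦3, 5↦5, 6↦7, 7↦9, 8↦0, 9↦2, 10↦4]  zeros at y ∈ {8}
  x = 3: [0↦9, 1↦1, 2↦4, 3↦7, 4↦10, 5↦2, 6↦5, 7↦8, 8↦0, 9↦3, 10↦6]  zeros at y ∈ {8}
  x = 4: [0↦8, 1↦1, 2↦5, 3↦9, 4↦2, 5↦6, 6↦10, 7↦3, 8↦7, 9↦0, 10↦4]  zeros at y ∈ {9}
  x = 5: [0↦3, 1↦8, 2↦2, 3↦7, 4↦1, 5↦6, 6↦0, 7↦5, 8↦10, 9↦4, 10↦9]  zeros at y ∈ {6}
  x = 6: [0↦5, 1↦0, 2↦6, 3↦1, 4↦7, 5↦2, 6↦8, 7↦3, 8↦9, 9↦4, 10↦10]  zeros at y ∈ {1}
  x = 7: [0↦3, 1↦10, 2↦6, 3↦2, 4↦9, 5↦5, 6↦1, 7↦8, 8↦4, 9↦0, 10↦7]  zeros at y ∈ {9}
  x = 8: [0↦8, 1↦5, 2↦2, 3↦10, 4↦7, 5↦4, 6↦1, 7↦9, 8↦6, 9↦3, 10↦0]  zeros at y ∈ {10}
  x = 9: [0↦9, 1↦7, 2↦5, 3↦3, 4↦1, 5↦10, 6↦8, 7↦6, 8↦4, 9↦2, 10↦0]  zeros at y ∈ {10}
  x = 10: [0↦6, 1↦5, 2↦4, 3↦3, 4↦2, 5↦1, 6↦0, 7↦10, 8↦9, 9↦8, 10↦7]  zeros at y ∈ {6}
Collecting zeros: affine points = {(1, 1), (2, 8), (3, 8), (4, 9), (5, 6), (6, 1), (7, 9), (8, 10), (9, 10), (10, 6)}.
Total count |C(F_11)_aff| = 10.


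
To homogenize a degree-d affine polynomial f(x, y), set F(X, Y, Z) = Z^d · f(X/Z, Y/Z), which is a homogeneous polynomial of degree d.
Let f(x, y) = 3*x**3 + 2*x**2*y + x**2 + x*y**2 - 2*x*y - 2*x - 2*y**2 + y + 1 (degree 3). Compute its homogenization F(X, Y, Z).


F(X, Y, Z) = 3*X**3 + 2*X**2*Y + X**2*Z + X*Y**2 - 2*X*Y*Z - 2*X*Z**2 - 2*Y**2*Z + Y*Z**2 + Z**3

deg(f) = 3.
Substitute x = X/Z, y = Y/Z into f, then multiply by Z^3.
  monomial 3·x^3·y^0 ↦ 3·X^3·Y^0·Z^0.
  monomial 2·x^2·y^1 ↦ 2·X^2·Y^1·Z^0.
  monomial 1·x^2·y^0 ↦ 1·X^2·Y^0·Z^1.
  monomial 1·x^1·y^2 ↦ 1·X^1·Y^2·Z^0.
  monomial -2·x^1·y^1 ↦ -2·X^1·Y^1·Z^1.
  monomial -2·x^1·y^0 ↦ -2·X^1·Y^0·Z^2.
  monomial -2·x^0·y^2 ↦ -2·X^0·Y^2·Z^1.
  monomial 1·x^0·y^1 ↦ 1·X^0·Y^1·Z^2.
  monomial 1·x^0·y^0 ↦ 1·X^0·Y^0·Z^3.
Collecting: F(X, Y, Z) = 3*X**3 + 2*X**2*Y + X**2*Z + X*Y**2 - 2*X*Y*Z - 2*X*Z**2 - 2*Y**2*Z + Y*Z**2 + Z**3.


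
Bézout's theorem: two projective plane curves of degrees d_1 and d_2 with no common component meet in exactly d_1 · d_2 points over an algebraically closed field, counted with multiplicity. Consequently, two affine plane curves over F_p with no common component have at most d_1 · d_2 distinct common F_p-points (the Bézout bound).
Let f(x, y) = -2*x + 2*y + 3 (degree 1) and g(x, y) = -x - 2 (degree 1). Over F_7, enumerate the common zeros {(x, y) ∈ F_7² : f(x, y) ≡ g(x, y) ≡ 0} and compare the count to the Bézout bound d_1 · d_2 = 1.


Common zeros: {(5, 0)}; count = 1; Bézout bound = 1.

deg(f) = 1, deg(g) = 1, so Bézout bound = 1.
Scan x ∈ F_7. For each x, list the y ∈ F_7 with f(x, y) ≡ 0 and those with g(x, y) ≡ 0 (mod 7); the common zeros in that column are the intersection.
  x = 0: f ≡ 0 at y ∈ {2}; g ≡ 0 at y ∈ ∅; common: ∅.
  x = 1: f ≡ 0 at y ∈ {3}; g ≡ 0 at y ∈ ∅; common: ∅.
  x = 2: f ≡ 0 at y ∈ {4}; g ≡ 0 at y ∈ ∅; common: ∅.
  x = 3: f ≡ 0 at y ∈ {5}; g ≡ 0 at y ∈ ∅; common: ∅.
  x = 4: f ≡ 0 at y ∈ {6}; g ≡ 0 at y ∈ ∅; common: ∅.
  x = 5: f ≡ 0 at y ∈ {0}; g ≡ 0 at y ∈ {0, 1, 2, 3, 4, 5, 6}; common: {0}.
  x = 6: f ≡ 0 at y ∈ {1}; g ≡ 0 at y ∈ ∅; common: ∅.
Collecting: common zeros = {(5, 0)}, so the count is 1.
Comparison with the Bézout bound: 1 ≤ 1 = deg(f)·deg(g), as expected for curves with no common component (the bound is attained).


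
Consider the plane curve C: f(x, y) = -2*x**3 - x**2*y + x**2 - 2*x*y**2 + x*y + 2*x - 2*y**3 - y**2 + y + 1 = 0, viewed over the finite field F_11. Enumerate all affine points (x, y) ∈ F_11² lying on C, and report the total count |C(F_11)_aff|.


Affine F_11-points: {(0, 9), (1, 10), (4, 10), (5, 4), (7, 5), (7, 10), (9, 9), (10, 1)}; count = 8.

For each of the 121 pairs (x, y) ∈ F_11², evaluate f(x, y) mod 11. Record the zeros.
  x = 0: [0↦1, 1↦10, 2↦5, 3↦7, 4↦4, 5↦6, 6↦1, 7↦10, 8↦10, 9↦0, 10↦1]  zeros at y ∈ {9}
  x = 1: [0↦2, 1↦9, 2↦9, 3↦1, 4↦6, 5↦1, 6↦7, 7↦1, 8↦4, 9↦4, 10↦0]  zeros at y ∈ {10}
  x = 2: [0↦4, 1↦7, 2↦10, 3↦1, 4↦1, 5↦9, 6↦2, 7↦1, 8↦5, 9↦2, 10↦2]  zeros at y ∈ ∅
  x = 3: [0↦6, 1↦3, 2↦7, 3↦6, 4↦10, 5↦7, 6↦7, 7↦9, 8↦1, 9↦4, 10↦6]  zeros at y ∈ ∅
  x = 4: [0↦7, 1↦7, 2↦10, 3↦4, 4↦10, 5↦5, 6↦10, 7↦2, 8↦2, 9↦9, 10↦0]  zeros at y ∈ {10}
  x = 5: [0↦6, 1↦7, 2↦7, 3↦5, 4↦0, 5↦2, 6↦10, 7↦1, 8↦7, 9↦5, 10↦5]  zeros at y ∈ {4}
  x = 6: [0↦2, 1↦2, 2↦8, 3↦8, 4↦1, 5↦8, 6↦6, 7↦5, 8↦4, 9↦2, 10↦9]  zeros at y ∈ ∅
  x = 7: [0↦5, 1↦2, 2↦1, 3↦1, 4↦1, 5↦0, 6↦8, 7↦2, 8↦3, 9↦10, 10↦0]  zeros at y ∈ {5, 10}
  x = 8: [0↦3, 1↦6, 2↦7, 3↦5, 4↦10, 5↦10, 6↦4, 7↦2, 8↦3, 9↦6, 10↦10]  zeros at y ∈ ∅
  x = 9: [0↦6, 1↦2, 2↦3, 3↦8, 4↦5, 5↦4, 6↦4, 7↦4, 8↦3, 9↦0, 10↦5]  zeros at y ∈ {9}
  x = 10: [0↦2, 1↦0, 2↦10, 3↦9, 4↦7, 5↦3, 6↦7, 7↦7, 8↦2, 9↦2, 10↦6]  zeros at y ∈ {1}
Collecting zeros: affine points = {(0, 9), (1, 10), (4, 10), (5, 4), (7, 5), (7, 10), (9, 9), (10, 1)}.
Total count |C(F_11)_aff| = 8.


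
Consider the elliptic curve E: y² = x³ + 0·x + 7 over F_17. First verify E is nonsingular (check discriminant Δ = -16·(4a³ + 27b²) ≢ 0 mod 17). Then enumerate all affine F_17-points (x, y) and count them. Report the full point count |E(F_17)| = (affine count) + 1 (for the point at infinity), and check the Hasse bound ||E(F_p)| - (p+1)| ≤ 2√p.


Affine points = {(1, 5), (1, 12), (2, 7), (2, 10), (3, 0), (5, 8), (5, 9), (6, 6), (6, 11), (8, 3), (8, 14), (10, 2), (10, 15), (12, 1), (12, 16), (15, 4), (15, 13)}; affine count = 17; |E(F_17)| = 18.

Discriminant check: Δ ∝ 4a³ + 27b² = 4·0³ + 27·7² = 4·0 + 27·49 ≡ 14 (mod 17). Nonzero ⇒ E is nonsingular.
For each x ∈ F_17, compute rhs = x³ + 0·x + 7 mod 17, then count y ∈ F_17 with y² ≡ rhs.
  x = 0: rhs = 7, matching y values: none (0 points).
  x = 1: rhs = 8, matching y values: 5, 12 (2 points).
  x = 2: rhs = 15, matching y values: 7, 10 (2 points).
  x = 3: rhs = 0, matching y values: 0 (1 points).
  x = 4: rhs = 3, matching y values: none (0 points).
  x = 5: rhs = 13, matching y values: 8, 9 (2 points).
  x = 6: rhs = 2, matching y values: 6, 11 (2 points).
  x = 7: rhs = 10, matching y values: none (0 points).
  x = 8: rhs = 9, matching y values: 3, 14 (2 points).
  x = 9: rhs = 5, matching y values: none (0 points).
  x = 10: rhs = 4, matching y values: 2, 15 (2 points).
  x = 11: rhs = 12, matching y values: none (0 points).
  x = 12: rhs = 1, matching y values: 1, 16 (2 points).
  x = 13: rhs = 11, matching y values: none (0 points).
  x = 14: rhs = 14, matching y values: none (0 points).
  x = 15: rhs = 16, matching y values: 4, 13 (2 points).
  x = 16: rhs = 6, matching y values: none (0 points).
Total affine count: 17.
Full point count |E(F_17)| = 17 + 1 = 18.
Hasse bound: |18 − (17+1)| = |0| = 0 ≤ 2√17 ≈ 8.2462 ✓.


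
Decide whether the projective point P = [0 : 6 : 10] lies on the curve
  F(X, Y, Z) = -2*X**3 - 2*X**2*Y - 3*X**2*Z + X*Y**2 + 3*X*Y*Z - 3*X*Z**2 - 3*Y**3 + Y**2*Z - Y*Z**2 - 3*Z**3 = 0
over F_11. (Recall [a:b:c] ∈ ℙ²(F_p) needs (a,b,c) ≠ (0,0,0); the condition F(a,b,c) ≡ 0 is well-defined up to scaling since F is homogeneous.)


F(0,6,10) ≡ 6 (mod 11); P is NOT on the curve.

Evaluate F(0, 6, 10) term-by-term (mod 11).
  -2*X**3 ↦ -2·0·1·1 = 0
  -2*X**2*Y ↦ -2·0·6·1 = 0
  -3*X**2*Z ↦ -3·0·1·10 = 0
  X*Y**2 ↦ 1·0·36·1 = 0
  3*X*Y*Z ↦ 3·0·6·10 = 0
  -3*X*Z**2 ↦ -3·0·1·100 = 0
  -3*Y**3 ↦ -3·1·216·1 = -648
  Y**2*Z ↦ 1·1·36·10 = 360
  -Y*Z**2 ↦ -1·1·6·100 = -600
  -3*Z**3 ↦ -3·1·1·1000 = -3000
Sum: F(0, 6, 10) = (0) + (0) + (0) + (0) + (0) + (0) + (-648) + (360) + (-600) + (-3000) = -3888.
Reducing mod 11: -3888 ≡ 6 (mod 11).
Since F(a, b, c) ≡ 6 ≠ 0 (mod 11), P does NOT lie on the curve.


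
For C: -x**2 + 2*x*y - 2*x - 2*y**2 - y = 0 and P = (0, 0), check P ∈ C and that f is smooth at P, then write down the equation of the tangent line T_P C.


Tangent line at P: -2*x - y = 0.

Step 1: f(0, 0) = 0, so P lies on C.
Step 2: partial derivatives
  f_x(x, y) = -2*x + 2*y - 2, f_y(x, y) = 2*x - 4*y - 1.
  f_x(P) = -2, f_y(P) = -1 (gradient nonzero, so P is smooth).
Step 3: tangent line at P: -2·(x − 0) + -1·(y − 0) = 0.
Expanding: -2*x - y = 0.


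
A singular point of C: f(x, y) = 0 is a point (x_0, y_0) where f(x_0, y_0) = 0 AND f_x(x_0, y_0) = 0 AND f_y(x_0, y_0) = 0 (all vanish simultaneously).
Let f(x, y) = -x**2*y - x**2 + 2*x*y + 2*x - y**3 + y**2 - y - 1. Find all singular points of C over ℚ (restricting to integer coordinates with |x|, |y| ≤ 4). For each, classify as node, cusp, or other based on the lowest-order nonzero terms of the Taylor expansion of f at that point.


Singular points: {(1, 0)}; classification: node.

Compute partial derivatives:
  f_x = -2*x*y - 2*x + 2*y + 2.
  f_y = -x**2 + 2*x - 3*y**2 + 2*y - 1.
Scan x_0 ∈ {−4, ..., 4}. For each x_0, f_y(x_0, y) is a polynomial in y; find its integer roots y ∈ {−4, ..., 4}, then test f_x and f at those candidates.
  x = -4: f_y(-4, y) = -3*y**2 + 2*y - 25; no integer root y with |y| ≤ 4.
  x = -3: f_y(-3, y) = -3*y**2 + 2*y - 16; no integer root y with |y| ≤ 4.
  x = -2: f_y(-2, y) = -3*y**2 + 2*y - 9; no integer root y with |y| ≤ 4.
  x = -1: f_y(-1, y) = -3*y**2 + 2*y - 4; no integer root y with |y| ≤ 4.
  x = 0: f_y(0, y) = -3*y**2 + 2*y - 1; no integer root y with |y| ≤ 4.
  x = 1: f_y(1, y) = -3*y**2 + 2*y; vanishes at y ∈ {0}. (1, 0): f_x = 0, f = 0 — SINGULAR.
  x = 2: f_y(2, y) = -3*y**2 + 2*y - 1; no integer root y with |y| ≤ 4.
  x = 3: f_y(3, y) = -3*y**2 + 2*y - 4; no integer root y with |y| ≤ 4.
  x = 4: f_y(4, y) = -3*y**2 + 2*y - 9; no integer root y with |y| ≤ 4.
Only singular point on the grid: (1, 0).
Classify: substitute x = 1 + u, y = 0 + v and expand: f = -u**2*v - u**2 - v**3 + v**2.
No constant or linear terms (consistent with a singular point). Quadratic part: -u**2 + v**2. Cubic part: -u**2*v - v**3.
The quadratic part v**2 - u**2 = (v − u)(v + u) splits into two distinct linear factors, so there are two distinct tangent lines y − 0 = ±(x − 1) — this is a node (ordinary double point).
Classification: node.


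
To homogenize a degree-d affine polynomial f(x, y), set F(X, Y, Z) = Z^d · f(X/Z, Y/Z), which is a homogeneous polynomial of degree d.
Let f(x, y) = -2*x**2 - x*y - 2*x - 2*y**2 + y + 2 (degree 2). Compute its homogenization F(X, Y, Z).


F(X, Y, Z) = -2*X**2 - X*Y - 2*X*Z - 2*Y**2 + Y*Z + 2*Z**2

deg(f) = 2.
Substitute x = X/Z, y = Y/Z into f, then multiply by Z^2.
  monomial -2·x^2·y^0 ↦ -2·X^2·Y^0·Z^0.
  monomial -1·x^1·y^1 ↦ -1·X^1·Y^1·Z^0.
  monomial -2·x^1·y^0 ↦ -2·X^1·Y^0·Z^1.
  monomial -2·x^0·y^2 ↦ -2·X^0·Y^2·Z^0.
  monomial 1·x^0·y^1 ↦ 1·X^0·Y^1·Z^1.
  monomial 2·x^0·y^0 ↦ 2·X^0·Y^0·Z^2.
Collecting: F(X, Y, Z) = -2*X**2 - X*Y - 2*X*Z - 2*Y**2 + Y*Z + 2*Z**2.


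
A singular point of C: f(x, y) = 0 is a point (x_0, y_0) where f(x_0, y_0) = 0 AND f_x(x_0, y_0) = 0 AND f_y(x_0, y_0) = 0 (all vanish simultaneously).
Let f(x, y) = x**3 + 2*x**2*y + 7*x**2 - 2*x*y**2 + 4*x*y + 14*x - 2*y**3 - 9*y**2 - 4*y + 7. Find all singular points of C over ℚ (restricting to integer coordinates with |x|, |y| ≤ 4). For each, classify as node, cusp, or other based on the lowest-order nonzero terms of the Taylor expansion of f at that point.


Singular points: {(-2, -1)}; classification: node.

Compute partial derivatives:
  f_x = 3*x**2 + 4*x*y + 14*x - 2*y**2 + 4*y + 14.
  f_y = 2*x**2 - 4*x*y + 4*x - 6*y**2 - 18*y - 4.
Scan x_0 ∈ {−4, ..., 4}. For each x_0, f_y(x_0, y) is a polynomial in y; find its integer roots y ∈ {−4, ..., 4}, then test f_x and f at those candidates.
  x = -4: f_y(-4, y) = -6*y**2 - 2*y + 12; no integer root y with |y| ≤ 4.
  x = -3: f_y(-3, y) = -6*y**2 - 6*y + 2; no integer root y with |y| ≤ 4.
  x = -2: f_y(-2, y) = -6*y**2 - 10*y - 4; vanishes at y ∈ {-1}. (-2, -1): f_x = 0, f = 0 — SINGULAR.
  x = -1: f_y(-1, y) = -6*y**2 - 14*y - 6; no integer root y with |y| ≤ 4.
  x = 0: f_y(0, y) = -6*y**2 - 18*y - 4; no integer root y with |y| ≤ 4.
  x = 1: f_y(1, y) = -6*y**2 - 22*y + 2; no integer root y with |y| ≤ 4.
  x = 2: f_y(2, y) = -6*y**2 - 26*y + 12; no integer root y with |y| ≤ 4.
  x = 3: f_y(3, y) = -6*y**2 - 30*y + 26; no integer root y with |y| ≤ 4.
  x = 4: f_y(4, y) = -6*y**2 - 34*y + 44; no integer root y with |y| ≤ 4.
Only singular point on the grid: (-2, -1).
Classify: substitute x = -2 + u, y = -1 + v and expand: f = u**3 + 2*u**2*v - u**2 - 2*u*v**2 - 2*v**3 + v**2.
No constant or linear terms (consistent with a singular point). Quadratic part: -u**2 + v**2. Cubic part: u**3 + 2*u**2*v - 2*u*v**2 - 2*v**3.
The quadratic part v**2 - u**2 = (v − u)(v + u) splits into two distinct linear factors, so there are two distinct tangent lines y − -1 = ±(x − -2) — this is a node (ordinary double point).
Classification: node.


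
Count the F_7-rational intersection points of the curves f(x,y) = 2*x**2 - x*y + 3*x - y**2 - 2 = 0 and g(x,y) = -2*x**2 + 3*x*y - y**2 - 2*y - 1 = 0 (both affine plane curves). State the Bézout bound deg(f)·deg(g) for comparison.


Common zeros: {(3, 3)}; count = 1; Bézout bound = 4.

deg(f) = 2, deg(g) = 2, so Bézout bound = 4.
Scan x ∈ F_7. For each x, list the y ∈ F_7 with f(x, y) ≡ 0 and those with g(x, y) ≡ 0 (mod 7); the common zeros in that column are the intersection.
  x = 0: f ≡ 0 at y ∈ ∅; g ≡ 0 at y ∈ {6}; common: ∅.
  x = 1: f ≡ 0 at y ∈ ∅; g ≡ 0 at y ∈ ∅; common: ∅.
  x = 2: f ≡ 0 at y ∈ ∅; g ≡ 0 at y ∈ {5, 6}; common: ∅.
  x = 3: f ≡ 0 at y ∈ {1, 3}; g ≡ 0 at y ∈ {3, 4}; common: {3}.
  x = 4: f ≡ 0 at y ∈ {0, 3}; g ≡ 0 at y ∈ ∅; common: ∅.
  x = 5: f ≡ 0 at y ∈ {0, 2}; g ≡ 0 at y ∈ {3}; common: ∅.
  x = 6: f ≡ 0 at y ∈ ∅; g ≡ 0 at y ∈ ∅; common: ∅.
Collecting: common zeros = {(3, 3)}, so the count is 1.
Comparison with the Bézout bound: 1 ≤ 4 = deg(f)·deg(g), as expected for curves with no common component (the affine F_7-count falls short of the bound because intersections may lie at infinity, over extension fields, or carry multiplicity).


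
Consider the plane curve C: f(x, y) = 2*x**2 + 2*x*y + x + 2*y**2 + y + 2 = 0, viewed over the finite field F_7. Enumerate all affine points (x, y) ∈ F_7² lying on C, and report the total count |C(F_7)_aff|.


Affine F_7-points: {(1, 4), (1, 5), (4, 1), (4, 5), (5, 1), (5, 4)}; count = 6.

For each of the 49 pairs (x, y) ∈ F_7², evaluate f(x, y) mod 7. Record the zeros.
  x = 0: [0↦2, 1↦5, 2↦5, 3↦2, 4↦3, 5↦1, 6↦3]  zeros at y ∈ ∅
  x = 1: [0↦5, 1↦3, 2↦5, 3↦4, 4↦0, 5↦0, 6↦4]  zeros at y ∈ {4, 5}
  x = 2: [0↦5, 1↦5, 2↦2, 3↦3, 4↦1, 5↦3, 6↦2]  zeros at y ∈ ∅
  x = 3: [0↦2, 1↦4, 2↦3, 3↦6, 4↦6, 5↦3, 6↦4]  zeros at y ∈ ∅
  x = 4: [0↦3, 1↦0, 2↦1, 3↦6, 4↦1, 5↦0, 6↦3]  zeros at y ∈ {1, 5}
  x = 5: [0↦1, 1↦0, 2↦3, 3↦3, 4↦0, 5↦1, 6↦6]  zeros at y ∈ {1, 4}
  x = 6: [0↦3, 1↦4, 2↦2, 3↦4, 4↦3, 5↦6, 6↦6]  zeros at y ∈ ∅
Collecting zeros: affine points = {(1, 4), (1, 5), (4, 1), (4, 5), (5, 1), (5, 4)}.
Total count |C(F_7)_aff| = 6.
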